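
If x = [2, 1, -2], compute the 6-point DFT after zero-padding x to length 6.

Original 3-point DFT: [1, 2.5000-2.5981i, 2.5000+2.5981i]
Zero-padded 6-point DFT provides frequency interpolation.

DFT_6([x, 0, ...]) = [1, 3.5000+0.8660i, 2.5000-2.5981i, -1, 2.5000+2.5981i, 3.5000-0.8660i]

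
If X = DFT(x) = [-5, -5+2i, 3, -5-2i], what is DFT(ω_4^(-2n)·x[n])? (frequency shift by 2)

Modulation property: DFT(ω_4^(-2n)·x[n]) = X[(k-2) mod 4], so circularly shift X by 2 positions.

X[k-2] = [3, -5-2i, -5, -5+2i]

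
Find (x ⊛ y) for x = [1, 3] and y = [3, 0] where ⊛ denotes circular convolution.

(x ⊛ y)[n] = Σ(m=0 to 1) x[m] · y[(n-m) mod 2]

Computing each output sample:
(x ⊛ y)[0] = 3
(x ⊛ y)[1] = 9

x ⊛ y = [3, 9]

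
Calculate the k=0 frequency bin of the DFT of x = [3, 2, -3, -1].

X[0] = Σ(n=0 to 3) x[n] · ω_4^0 = Σ x[n]
= (3) + (2) + (-3) + (-1)

X[0] = 1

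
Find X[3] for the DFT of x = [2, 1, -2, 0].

X[3] = Σ(n=0 to 3) x[n] · ω_4^(3n) where ω_4 = e^(-2πi/4)
= (2)·ω_4^0 + (1)·ω_4^3 + (-2)·ω_4^6 + (0)·ω_4^9

X[3] = 4+1i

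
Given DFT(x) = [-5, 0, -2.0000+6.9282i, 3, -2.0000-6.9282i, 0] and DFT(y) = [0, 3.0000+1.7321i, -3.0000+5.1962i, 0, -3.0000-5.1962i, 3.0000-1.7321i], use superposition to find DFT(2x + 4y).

By linearity: DFT(2x + 4y) = 2·DFT(x) + 4·DFT(y)
= 2·[-5, 0, -2.0000+6.9282i, 3, -2.0000-6.9282i, 0] + 4·[0, 3.0000+1.7321i, -3.0000+5.1962i, 0, -3.0000-5.1962i, 3.0000-1.7321i]

Computing element-wise:
Z[0] = 2·(-5) + 4·(0) = -10
Z[1] = 2·(0) + 4·(3.0000+1.7321i) = 12.0000+6.9284i
Z[2] = 2·(-2.0000+6.9282i) + 4·(-3.0000+5.1962i) = -16.0000+34.6412i
Z[3] = 2·(3) + 4·(0) = 6
Z[4] = 2·(-2.0000-6.9282i) + 4·(-3.0000-5.1962i) = -16.0000-34.6412i
Z[5] = 2·(0) + 4·(3.0000-1.7321i) = 12.0000-6.9284i

DFT(2x + 4y) = 2·X + 4·Y = [-10, 12.0000+6.9284i, -16.0000+34.6412i, 6, -16.0000-34.6412i, 12.0000-6.9284i]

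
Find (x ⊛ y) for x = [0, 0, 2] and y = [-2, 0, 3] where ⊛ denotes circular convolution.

(x ⊛ y)[n] = Σ(m=0 to 2) x[m] · y[(n-m) mod 3]

Computing each output sample:
(x ⊛ y)[0] = 0
(x ⊛ y)[1] = 6
(x ⊛ y)[2] = -4

x ⊛ y = [0, 6, -4]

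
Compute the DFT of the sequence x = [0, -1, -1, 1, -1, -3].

X[k] = Σ(n=0 to 5) x[n] · ω_6^(nk)
where ω_6 = e^(-2πi/6)

Computing each X[k]:
X[0] = -5
X[1] = -2.0000-1.7321i
X[2] = 4.0000-1.7321i
X[3] = 1
X[4] = 4.0000+1.7321i
X[5] = -2.0000+1.7321i

X = [-5, -2.0000-1.7321i, 4.0000-1.7321i, 1, 4.0000+1.7321i, -2.0000+1.7321i]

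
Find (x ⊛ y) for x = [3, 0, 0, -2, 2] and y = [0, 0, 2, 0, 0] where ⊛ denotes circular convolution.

(x ⊛ y)[n] = Σ(m=0 to 4) x[m] · y[(n-m) mod 5]

Computing each output sample:
(x ⊛ y)[0] = -4
(x ⊛ y)[1] = 4
(x ⊛ y)[2] = 6
(x ⊛ y)[3] = 0
(x ⊛ y)[4] = 0

x ⊛ y = [-4, 4, 6, 0, 0]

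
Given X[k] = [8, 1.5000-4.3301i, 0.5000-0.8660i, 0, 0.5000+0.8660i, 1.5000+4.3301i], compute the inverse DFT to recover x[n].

x[n] = (1/6) Σ(k=0 to 5) X[k] · e^(2πikn/6)

Computing each x[n]:
x[0] = 2
x[1] = 3
x[2] = 2
x[3] = 1
x[4] = 0
x[5] = 0

x = [2, 3, 2, 1, 0, 0]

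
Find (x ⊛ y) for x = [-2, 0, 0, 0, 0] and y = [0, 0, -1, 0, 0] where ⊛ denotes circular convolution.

(x ⊛ y)[n] = Σ(m=0 to 4) x[m] · y[(n-m) mod 5]

Computing each output sample:
(x ⊛ y)[0] = 0
(x ⊛ y)[1] = 0
(x ⊛ y)[2] = 2
(x ⊛ y)[3] = 0
(x ⊛ y)[4] = 0

x ⊛ y = [0, 0, 2, 0, 0]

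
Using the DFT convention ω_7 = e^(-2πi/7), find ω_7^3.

ω_7^3 = e^(-2πi·3/7)
= cos(-2π·3/7) + i·sin(-2π·3/7)
= cos(-6π/7) + i·sin(-6π/7)

ω_7^3 = cos(-6π/7) + i·sin(-6π/7) = -0.9010-0.4339i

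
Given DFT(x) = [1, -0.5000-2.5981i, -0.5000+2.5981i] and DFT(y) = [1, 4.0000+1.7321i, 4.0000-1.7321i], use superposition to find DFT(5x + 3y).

By linearity: DFT(5x + 3y) = 5·DFT(x) + 3·DFT(y)
= 5·[1, -0.5000-2.5981i, -0.5000+2.5981i] + 3·[1, 4.0000+1.7321i, 4.0000-1.7321i]

Computing element-wise:
Z[0] = 5·(1) + 3·(1) = 8
Z[1] = 5·(-0.5000-2.5981i) + 3·(4.0000+1.7321i) = 9.5000-7.7942i
Z[2] = 5·(-0.5000+2.5981i) + 3·(4.0000-1.7321i) = 9.5000+7.7942i

DFT(5x + 3y) = 5·X + 3·Y = [8, 9.5000-7.7942i, 9.5000+7.7942i]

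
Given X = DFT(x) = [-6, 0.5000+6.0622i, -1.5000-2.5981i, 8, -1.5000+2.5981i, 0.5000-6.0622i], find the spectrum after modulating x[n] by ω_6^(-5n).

Modulation property: DFT(ω_6^(-5n)·x[n]) = X[(k-5) mod 6], so circularly shift X by 5 positions.

X[k-5] = [0.5000+6.0622i, -1.5000-2.5981i, 8, -1.5000+2.5981i, 0.5000-6.0622i, -6]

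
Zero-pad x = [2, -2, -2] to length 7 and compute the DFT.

Original 3-point DFT: [-2, 4, 4]
Zero-padded 7-point DFT provides frequency interpolation.

DFT_7([x, 0, ...]) = [-2, 1.1981+3.5135i, 4.2470+1.0821i, 2.5550-0.6959i, 2.5550+0.6959i, 4.2470-1.0821i, 1.1981-3.5135i]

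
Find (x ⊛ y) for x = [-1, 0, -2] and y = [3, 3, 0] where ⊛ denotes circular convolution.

(x ⊛ y)[n] = Σ(m=0 to 2) x[m] · y[(n-m) mod 3]

Computing each output sample:
(x ⊛ y)[0] = -9
(x ⊛ y)[1] = -3
(x ⊛ y)[2] = -6

x ⊛ y = [-9, -3, -6]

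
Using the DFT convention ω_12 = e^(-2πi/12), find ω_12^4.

ω_12^4 = e^(-2πi·4/12)
= cos(-2π·4/12) + i·sin(-2π·4/12)
= cos(-8π/12) + i·sin(-8π/12)

ω_12^4 = cos(-8π/12) + i·sin(-8π/12) = -0.5000-0.8660i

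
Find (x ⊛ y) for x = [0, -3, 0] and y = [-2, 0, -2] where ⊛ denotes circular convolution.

(x ⊛ y)[n] = Σ(m=0 to 2) x[m] · y[(n-m) mod 3]

Computing each output sample:
(x ⊛ y)[0] = 6
(x ⊛ y)[1] = 6
(x ⊛ y)[2] = 0

x ⊛ y = [6, 6, 0]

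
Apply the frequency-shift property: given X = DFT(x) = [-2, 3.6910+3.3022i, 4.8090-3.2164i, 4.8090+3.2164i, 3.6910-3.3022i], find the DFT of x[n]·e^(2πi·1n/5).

Modulation property: DFT(ω_5^(-1n)·x[n]) = X[(k-1) mod 5], so circularly shift X by 1 positions.

X[k-1] = [3.6910-3.3022i, -2, 3.6910+3.3022i, 4.8090-3.2164i, 4.8090+3.2164i]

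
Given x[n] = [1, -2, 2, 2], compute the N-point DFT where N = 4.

X[k] = Σ(n=0 to 3) x[n] · ω_4^(nk)
where ω_4 = e^(-2πi/4)

Computing each X[k]:
X[0] = 3
X[1] = -1+4i
X[2] = 3
X[3] = -1-4i

X = [3, -1+4i, 3, -1-4i]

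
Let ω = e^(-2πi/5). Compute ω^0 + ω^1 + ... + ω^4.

Sum of all nth roots of unity equals 0 for n > 1 (geometric series with r ≠ 1).

0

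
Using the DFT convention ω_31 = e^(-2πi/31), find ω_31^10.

ω_31^10 = e^(-2πi·10/31)
= cos(-2π·10/31) + i·sin(-2π·10/31)
= cos(-20π/31) + i·sin(-20π/31)

ω_31^10 = cos(-20π/31) + i·sin(-20π/31) = -0.4404-0.8978i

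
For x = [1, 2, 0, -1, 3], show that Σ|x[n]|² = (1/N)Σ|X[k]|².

Time domain:
Σ|x[n]|² = |1|² + |2|² + |0|² + |-1|² + |3|² = 15.0000

Frequency domain:
(1/5)Σ|X[k]|² = (1/5)(|5|² + |3.3541+0.3633i|² + |-3.3541+1.5388i|² + |-3.3541-1.5388i|² + |3.3541-0.3633i|²) = (1/5)·75.0000 = 15.0000

Both sides agree, confirming Parseval's theorem.

Σ|x[n]|² = (1/N)Σ|X[k]|² = 15.0000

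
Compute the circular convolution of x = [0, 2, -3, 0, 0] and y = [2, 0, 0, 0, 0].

(x ⊛ y)[n] = Σ(m=0 to 4) x[m] · y[(n-m) mod 5]

Computing each output sample:
(x ⊛ y)[0] = 0
(x ⊛ y)[1] = 4
(x ⊛ y)[2] = -6
(x ⊛ y)[3] = 0
(x ⊛ y)[4] = 0

x ⊛ y = [0, 4, -6, 0, 0]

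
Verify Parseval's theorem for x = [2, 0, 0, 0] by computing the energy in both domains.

Time domain:
Σ|x[n]|² = |2|² + |0|² + |0|² + |0|² = 4.0000

Frequency domain:
(1/4)Σ|X[k]|² = (1/4)(|2|² + |2|² + |2|² + |2|²) = (1/4)·16.0000 = 4.0000

Both sides agree, confirming Parseval's theorem.

Σ|x[n]|² = (1/N)Σ|X[k]|² = 4.0000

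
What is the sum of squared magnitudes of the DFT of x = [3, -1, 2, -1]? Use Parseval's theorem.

Parseval: Σ|x[n]|² = (1/N)Σ|X[k]|², so Σ|X[k]|² = N·Σ|x[n]|² = 4·15.0000

Σ|X[k]|² = N·Σ|x[n]|² = 4·15.0000 = 60.0000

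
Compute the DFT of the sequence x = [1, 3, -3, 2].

X[k] = Σ(n=0 to 3) x[n] · ω_4^(nk)
where ω_4 = e^(-2πi/4)

Computing each X[k]:
X[0] = 3
X[1] = 4-1i
X[2] = -7
X[3] = 4+1i

X = [3, 4-1i, -7, 4+1i]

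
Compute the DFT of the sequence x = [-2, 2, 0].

X[k] = Σ(n=0 to 2) x[n] · ω_3^(nk)
where ω_3 = e^(-2πi/3)

Computing each X[k]:
X[0] = 0
X[1] = -3.0000-1.7321i
X[2] = -3.0000+1.7321i

X = [0, -3.0000-1.7321i, -3.0000+1.7321i]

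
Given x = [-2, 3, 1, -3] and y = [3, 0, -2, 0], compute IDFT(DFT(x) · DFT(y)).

(x ⊛ y)[n] = Σ(m=0 to 3) x[m] · y[(n-m) mod 4]

Computing each output sample:
(x ⊛ y)[0] = -8
(x ⊛ y)[1] = 15
(x ⊛ y)[2] = 7
(x ⊛ y)[3] = -15

x ⊛ y = [-8, 15, 7, -15]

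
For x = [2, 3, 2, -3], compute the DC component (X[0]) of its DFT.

X[0] = Σ(n=0 to 3) x[n] · ω_4^0 = Σ x[n]
= (2) + (3) + (2) + (-3)

X[0] = 4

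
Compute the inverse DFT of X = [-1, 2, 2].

x[n] = (1/3) Σ(k=0 to 2) X[k] · e^(2πikn/3)

Computing each x[n]:
x[0] = 1
x[1] = -1
x[2] = -1

x = [1, -1, -1]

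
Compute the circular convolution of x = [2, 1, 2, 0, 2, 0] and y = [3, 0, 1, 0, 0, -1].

(x ⊛ y)[n] = Σ(m=0 to 5) x[m] · y[(n-m) mod 6]

Computing each output sample:
(x ⊛ y)[0] = 7
(x ⊛ y)[1] = 1
(x ⊛ y)[2] = 8
(x ⊛ y)[3] = -1
(x ⊛ y)[4] = 8
(x ⊛ y)[5] = -2

x ⊛ y = [7, 1, 8, -1, 8, -2]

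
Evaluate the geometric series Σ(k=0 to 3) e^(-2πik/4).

Sum of all nth roots of unity equals 0 for n > 1 (geometric series with r ≠ 1).

0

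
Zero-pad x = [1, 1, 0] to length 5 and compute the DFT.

Original 3-point DFT: [2, 0.5000-0.8660i, 0.5000+0.8660i]
Zero-padded 5-point DFT provides frequency interpolation.

DFT_5([x, 0, ...]) = [2, 1.3090-0.9511i, 0.1910-0.5878i, 0.1910+0.5878i, 1.3090+0.9511i]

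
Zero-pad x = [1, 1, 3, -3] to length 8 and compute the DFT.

Original 4-point DFT: [2, -2-4i, 6, -2+4i]
Zero-padded 8-point DFT provides frequency interpolation.

DFT_8([x, 0, ...]) = [2, 3.8284-1.5858i, -2-4i, -1.8284+4.4142i, 6, -1.8284-4.4142i, -2+4i, 3.8284+1.5858i]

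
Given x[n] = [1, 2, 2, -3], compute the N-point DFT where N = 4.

X[k] = Σ(n=0 to 3) x[n] · ω_4^(nk)
where ω_4 = e^(-2πi/4)

Computing each X[k]:
X[0] = 2
X[1] = -1-5i
X[2] = 4
X[3] = -1+5i

X = [2, -1-5i, 4, -1+5i]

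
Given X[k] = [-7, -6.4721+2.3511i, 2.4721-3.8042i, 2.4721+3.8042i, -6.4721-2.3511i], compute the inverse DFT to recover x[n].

x[n] = (1/5) Σ(k=0 to 4) X[k] · e^(2πikn/5)

Computing each x[n]:
x[0] = -3
x[1] = -3
x[2] = -1
x[3] = 3
x[4] = -3

x = [-3, -3, -1, 3, -3]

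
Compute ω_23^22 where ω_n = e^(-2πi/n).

ω_23^22 = e^(-2πi·22/23)
= cos(-2π·22/23) + i·sin(-2π·22/23)
= cos(-44π/23) + i·sin(-44π/23)

ω_23^22 = cos(-44π/23) + i·sin(-44π/23) = 0.9629+0.2698i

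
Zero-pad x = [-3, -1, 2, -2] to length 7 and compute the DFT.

Original 4-point DFT: [-4, -5-1i, 2, -5+1i]
Zero-padded 7-point DFT provides frequency interpolation.

DFT_7([x, 0, ...]) = [-4, -2.2666-0.3003i, -5.8264+0.2790i, -0.4070+3.9474i, -0.4070-3.9474i, -5.8264-0.2790i, -2.2666+0.3003i]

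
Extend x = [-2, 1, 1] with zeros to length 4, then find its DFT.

Original 3-point DFT: [0, -3, -3]
Zero-padded 4-point DFT provides frequency interpolation.

DFT_4([x, 0, ...]) = [0, -3-1i, -2, -3+1i]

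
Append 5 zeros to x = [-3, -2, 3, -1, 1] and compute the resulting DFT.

Original 5-point DFT: [-2, -4.9271+0.5020i, -1.5729+5.5676i, -1.5729-5.5676i, -4.9271-0.5020i]
Zero-padded 10-point DFT provides frequency interpolation.

DFT_10([x, 0, ...]) = [-2, -4.1910-1.3143i, -4.9271+0.5020i, -5.3090+2.1266i, -1.5729+5.5676i, 4, -1.5729-5.5676i, -5.3090-2.1266i, -4.9271-0.5020i, -4.1910+1.3143i]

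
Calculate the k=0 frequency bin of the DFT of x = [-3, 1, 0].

X[0] = Σ(n=0 to 2) x[n] · ω_3^0 = Σ x[n]
= (-3) + (1) + (0)

X[0] = -2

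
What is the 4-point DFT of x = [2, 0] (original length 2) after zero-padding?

Original 2-point DFT: [2, 2]
Zero-padded 4-point DFT provides frequency interpolation.

DFT_4([x, 0, ...]) = [2, 2, 2, 2]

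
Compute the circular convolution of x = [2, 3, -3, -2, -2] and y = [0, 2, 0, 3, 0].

(x ⊛ y)[n] = Σ(m=0 to 4) x[m] · y[(n-m) mod 5]

Computing each output sample:
(x ⊛ y)[0] = -13
(x ⊛ y)[1] = -2
(x ⊛ y)[2] = 0
(x ⊛ y)[3] = 0
(x ⊛ y)[4] = 5

x ⊛ y = [-13, -2, 0, 0, 5]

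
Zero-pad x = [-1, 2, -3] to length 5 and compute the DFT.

Original 3-point DFT: [-2, -0.5000-4.3301i, -0.5000+4.3301i]
Zero-padded 5-point DFT provides frequency interpolation.

DFT_5([x, 0, ...]) = [-2, 2.0451-0.1388i, -3.5451-4.0287i, -3.5451+4.0287i, 2.0451+0.1388i]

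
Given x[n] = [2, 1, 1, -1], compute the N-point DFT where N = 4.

X[k] = Σ(n=0 to 3) x[n] · ω_4^(nk)
where ω_4 = e^(-2πi/4)

Computing each X[k]:
X[0] = 3
X[1] = 1-2i
X[2] = 3
X[3] = 1+2i

X = [3, 1-2i, 3, 1+2i]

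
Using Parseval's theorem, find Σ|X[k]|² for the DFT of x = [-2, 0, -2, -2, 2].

Parseval: Σ|x[n]|² = (1/N)Σ|X[k]|², so Σ|X[k]|² = N·Σ|x[n]|² = 5·16.0000

Σ|X[k]|² = N·Σ|x[n]|² = 5·16.0000 = 80.0000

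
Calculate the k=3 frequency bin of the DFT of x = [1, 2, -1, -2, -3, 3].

X[3] = Σ(n=0 to 5) x[n] · ω_6^(3n) where ω_6 = e^(-2πi/6)
= (1)·ω_6^0 + (2)·ω_6^3 + (-1)·ω_6^6 + (-2)·ω_6^9 + (-3)·ω_6^12 + (3)·ω_6^15

X[3] = -6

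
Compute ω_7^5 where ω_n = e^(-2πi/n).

ω_7^5 = e^(-2πi·5/7)
= cos(-2π·5/7) + i·sin(-2π·5/7)
= cos(-10π/7) + i·sin(-10π/7)

ω_7^5 = cos(-10π/7) + i·sin(-10π/7) = -0.2225+0.9749i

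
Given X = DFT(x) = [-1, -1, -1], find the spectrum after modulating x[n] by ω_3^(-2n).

Modulation property: DFT(ω_3^(-2n)·x[n]) = X[(k-2) mod 3], so circularly shift X by 2 positions.

X[k-2] = [-1, -1, -1]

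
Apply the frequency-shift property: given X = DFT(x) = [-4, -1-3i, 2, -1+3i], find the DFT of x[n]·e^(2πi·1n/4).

Modulation property: DFT(ω_4^(-1n)·x[n]) = X[(k-1) mod 4], so circularly shift X by 1 positions.

X[k-1] = [-1+3i, -4, -1-3i, 2]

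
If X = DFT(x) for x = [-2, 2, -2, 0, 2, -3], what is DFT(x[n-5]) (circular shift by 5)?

Time shift by 5: X_shifted[k] = ω_6^(5k) · X[k]
Shifted x = [2, -2, 0, 2, -3, -2]

DFT(x[n-5]) = [-3, -0.5000-2.5981i, 7.5000+2.5981i, 1, 7.5000-2.5981i, -0.5000+2.5981i]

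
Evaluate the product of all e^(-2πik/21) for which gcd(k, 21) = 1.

The primitive 21st roots of unity are ω_21^k for k coprime to 21: k ∈ {1, 2, 4, 5, 8, 10, 11, 13, 16, 17, 19, 20}
Their product equals the constant term of the cyclotomic polynomial Φ_21(x) up to sign.
For n ≥ 3, the product of all primitive nth roots of unity is 1. (For n=1 it is 1; for n=2 it is -1.)

1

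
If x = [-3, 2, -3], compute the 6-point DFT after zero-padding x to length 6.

Original 3-point DFT: [-4, -2.5000-4.3301i, -2.5000+4.3301i]
Zero-padded 6-point DFT provides frequency interpolation.

DFT_6([x, 0, ...]) = [-4, -0.5000+0.8660i, -2.5000-4.3301i, -8, -2.5000+4.3301i, -0.5000-0.8660i]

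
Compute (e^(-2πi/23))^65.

Since ω_23^23 = 1, powers reduce modulo 23.
65 mod 23 = 19
So ω_23^65 = ω_23^19 = e^(-2πi·19/23)

ω_23^65 = ω_23^19 = 0.4601+0.8879i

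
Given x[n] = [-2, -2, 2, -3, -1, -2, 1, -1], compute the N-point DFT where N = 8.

X[k] = Σ(n=0 to 7) x[n] · ω_8^(nk)
where ω_8 = e^(-2πi/8)

Computing each X[k]:
X[0] = -8
X[1] = 0.4142+0.4142i
X[2] = -6
X[3] = -2.4142+2.4142i
X[4] = 8
X[5] = -2.4142-2.4142i
X[6] = -6
X[7] = 0.4142-0.4142i

X = [-8, 0.4142+0.4142i, -6, -2.4142+2.4142i, 8, -2.4142-2.4142i, -6, 0.4142-0.4142i]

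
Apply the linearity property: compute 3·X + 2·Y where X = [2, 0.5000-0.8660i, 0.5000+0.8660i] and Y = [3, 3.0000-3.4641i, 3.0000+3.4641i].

By linearity: DFT(3x + 2y) = 3·DFT(x) + 2·DFT(y)
= 3·[2, 0.5000-0.8660i, 0.5000+0.8660i] + 2·[3, 3.0000-3.4641i, 3.0000+3.4641i]

Computing element-wise:
Z[0] = 3·(2) + 2·(3) = 12
Z[1] = 3·(0.5000-0.8660i) + 2·(3.0000-3.4641i) = 7.5000-9.5262i
Z[2] = 3·(0.5000+0.8660i) + 2·(3.0000+3.4641i) = 7.5000+9.5262i

DFT(3x + 2y) = 3·X + 2·Y = [12, 7.5000-9.5262i, 7.5000+9.5262i]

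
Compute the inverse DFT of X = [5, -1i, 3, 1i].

x[n] = (1/4) Σ(k=0 to 3) X[k] · e^(2πikn/4)

Computing each x[n]:
x[0] = 2
x[1] = 1
x[2] = 2
x[3] = 0

x = [2, 1, 2, 0]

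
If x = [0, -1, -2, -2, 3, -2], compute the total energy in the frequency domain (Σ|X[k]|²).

Parseval: Σ|x[n]|² = (1/N)Σ|X[k]|², so Σ|X[k]|² = N·Σ|x[n]|² = 6·22.0000

Σ|X[k]|² = N·Σ|x[n]|² = 6·22.0000 = 132.0000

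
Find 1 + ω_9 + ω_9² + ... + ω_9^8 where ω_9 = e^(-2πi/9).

Sum of all nth roots of unity equals 0 for n > 1 (geometric series with r ≠ 1).

0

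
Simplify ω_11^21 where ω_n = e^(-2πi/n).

Since ω_11^11 = 1, powers reduce modulo 11.
21 mod 11 = 10
So ω_11^21 = ω_11^10 = e^(-2πi·10/11)

ω_11^21 = ω_11^10 = 0.8413+0.5406i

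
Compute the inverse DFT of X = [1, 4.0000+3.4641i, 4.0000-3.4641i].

x[n] = (1/3) Σ(k=0 to 2) X[k] · e^(2πikn/3)

Computing each x[n]:
x[0] = 3
x[1] = -3
x[2] = 1

x = [3, -3, 1]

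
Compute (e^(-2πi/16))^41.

Since ω_16^16 = 1, powers reduce modulo 16.
41 mod 16 = 9
So ω_16^41 = ω_16^9 = e^(-2πi·9/16)

ω_16^41 = ω_16^9 = -0.9239+0.3827i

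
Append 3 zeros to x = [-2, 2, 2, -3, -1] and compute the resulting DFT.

Original 5-point DFT: [-2, -0.8820-5.7921i, -3.1180+2.9919i, -3.1180-2.9919i, -0.8820+5.7921i]
Zero-padded 8-point DFT provides frequency interpolation.

DFT_8([x, 0, ...]) = [-2, 2.5355-1.2929i, -5-5i, -4.5355+2.7071i, 0, -4.5355-2.7071i, -5+5i, 2.5355+1.2929i]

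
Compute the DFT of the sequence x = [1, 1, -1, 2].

X[k] = Σ(n=0 to 3) x[n] · ω_4^(nk)
where ω_4 = e^(-2πi/4)

Computing each X[k]:
X[0] = 3
X[1] = 2+1i
X[2] = -3
X[3] = 2-1i

X = [3, 2+1i, -3, 2-1i]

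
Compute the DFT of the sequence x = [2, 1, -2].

X[k] = Σ(n=0 to 2) x[n] · ω_3^(nk)
where ω_3 = e^(-2πi/3)

Computing each X[k]:
X[0] = 1
X[1] = 2.5000-2.5981i
X[2] = 2.5000+2.5981i

X = [1, 2.5000-2.5981i, 2.5000+2.5981i]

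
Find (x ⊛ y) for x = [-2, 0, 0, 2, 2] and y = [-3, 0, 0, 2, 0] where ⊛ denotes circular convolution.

(x ⊛ y)[n] = Σ(m=0 to 4) x[m] · y[(n-m) mod 5]

Computing each output sample:
(x ⊛ y)[0] = 6
(x ⊛ y)[1] = 4
(x ⊛ y)[2] = 4
(x ⊛ y)[3] = -10
(x ⊛ y)[4] = -6

x ⊛ y = [6, 4, 4, -10, -6]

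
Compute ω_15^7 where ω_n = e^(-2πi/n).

ω_15^7 = e^(-2πi·7/15)
= cos(-2π·7/15) + i·sin(-2π·7/15)
= cos(-14π/15) + i·sin(-14π/15)

ω_15^7 = cos(-14π/15) + i·sin(-14π/15) = -0.9781-0.2079i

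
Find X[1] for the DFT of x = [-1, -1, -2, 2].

X[1] = Σ(n=0 to 3) x[n] · ω_4^(1n) where ω_4 = e^(-2πi/4)
= (-1)·ω_4^0 + (-1)·ω_4^1 + (-2)·ω_4^2 + (2)·ω_4^3

X[1] = 1+3i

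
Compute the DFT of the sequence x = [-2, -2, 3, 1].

X[k] = Σ(n=0 to 3) x[n] · ω_4^(nk)
where ω_4 = e^(-2πi/4)

Computing each X[k]:
X[0] = 0
X[1] = -5+3i
X[2] = 2
X[3] = -5-3i

X = [0, -5+3i, 2, -5-3i]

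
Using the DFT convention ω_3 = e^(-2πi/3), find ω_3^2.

ω_3^2 = e^(-2πi·2/3)
= cos(-2π·2/3) + i·sin(-2π·2/3)
= cos(-4π/3) + i·sin(-4π/3)

ω_3^2 = cos(-4π/3) + i·sin(-4π/3) = -0.5000+0.8660i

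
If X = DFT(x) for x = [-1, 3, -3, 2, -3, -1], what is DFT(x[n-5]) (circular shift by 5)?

Time shift by 5: X_shifted[k] = ω_6^(5k) · X[k]
Shifted x = [3, -3, 2, -3, -1, -1]

DFT(x[n-5]) = [-3, 3.5000-0.8660i, 1.5000+4.3301i, 11, 1.5000-4.3301i, 3.5000+0.8660i]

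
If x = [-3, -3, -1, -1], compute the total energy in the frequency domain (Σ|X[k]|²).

Parseval: Σ|x[n]|² = (1/N)Σ|X[k]|², so Σ|X[k]|² = N·Σ|x[n]|² = 4·20.0000

Σ|X[k]|² = N·Σ|x[n]|² = 4·20.0000 = 80.0000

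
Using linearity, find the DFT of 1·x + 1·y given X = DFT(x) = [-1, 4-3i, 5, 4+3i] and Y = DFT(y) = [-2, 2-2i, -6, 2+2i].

By linearity: DFT(1x + 1y) = 1·DFT(x) + 1·DFT(y)
= 1·[-1, 4-3i, 5, 4+3i] + 1·[-2, 2-2i, -6, 2+2i]

Computing element-wise:
Z[0] = 1·(-1) + 1·(-2) = -3
Z[1] = 1·(4-3i) + 1·(2-2i) = 6-5i
Z[2] = 1·(5) + 1·(-6) = -1
Z[3] = 1·(4+3i) + 1·(2+2i) = 6+5i

DFT(1x + 1y) = 1·X + 1·Y = [-3, 6-5i, -1, 6+5i]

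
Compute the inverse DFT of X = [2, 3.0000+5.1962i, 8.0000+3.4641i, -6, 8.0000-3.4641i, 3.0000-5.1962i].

x[n] = (1/6) Σ(k=0 to 5) X[k] · e^(2πikn/6)

Computing each x[n]:
x[0] = 3
x[1] = -2
x[2] = -3
x[3] = 3
x[4] = -2
x[5] = 3

x = [3, -2, -3, 3, -2, 3]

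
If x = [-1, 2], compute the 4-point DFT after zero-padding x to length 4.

Original 2-point DFT: [1, -3]
Zero-padded 4-point DFT provides frequency interpolation.

DFT_4([x, 0, ...]) = [1, -1-2i, -3, -1+2i]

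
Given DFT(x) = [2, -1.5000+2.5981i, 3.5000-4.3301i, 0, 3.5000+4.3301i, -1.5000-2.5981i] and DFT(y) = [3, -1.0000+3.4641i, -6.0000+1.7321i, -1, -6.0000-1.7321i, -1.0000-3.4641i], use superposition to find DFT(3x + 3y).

By linearity: DFT(3x + 3y) = 3·DFT(x) + 3·DFT(y)
= 3·[2, -1.5000+2.5981i, 3.5000-4.3301i, 0, 3.5000+4.3301i, -1.5000-2.5981i] + 3·[3, -1.0000+3.4641i, -6.0000+1.7321i, -1, -6.0000-1.7321i, -1.0000-3.4641i]

Computing element-wise:
Z[0] = 3·(2) + 3·(3) = 15
Z[1] = 3·(-1.5000+2.5981i) + 3·(-1.0000+3.4641i) = -7.5000+18.1866i
Z[2] = 3·(3.5000-4.3301i) + 3·(-6.0000+1.7321i) = -7.5000-7.7940i
Z[3] = 3·(0) + 3·(-1) = -3
Z[4] = 3·(3.5000+4.3301i) + 3·(-6.0000-1.7321i) = -7.5000+7.7940i
Z[5] = 3·(-1.5000-2.5981i) + 3·(-1.0000-3.4641i) = -7.5000-18.1866i

DFT(3x + 3y) = 3·X + 3·Y = [15, -7.5000+18.1866i, -7.5000-7.7940i, -3, -7.5000+7.7940i, -7.5000-18.1866i]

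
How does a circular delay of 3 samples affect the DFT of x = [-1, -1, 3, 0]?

Time shift by 3: X_shifted[k] = ω_4^(3k) · X[k]
Shifted x = [-1, 3, 0, -1]

DFT(x[n-3]) = [1, -1-4i, -3, -1+4i]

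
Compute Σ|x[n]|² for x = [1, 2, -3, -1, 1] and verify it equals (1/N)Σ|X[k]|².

Time domain:
Σ|x[n]|² = |1|² + |2|² + |-3|² + |-1|² + |1|² = 16.0000

Frequency domain:
(1/5)Σ|X[k]|² = (1/5)(|0|² + |5.1631+0.2245i|² + |-2.6631-2.4899i|² + |-2.6631+2.4899i|² + |5.1631-0.2245i|²) = (1/5)·80.0000 = 16.0000

Both sides agree, confirming Parseval's theorem.

Σ|x[n]|² = (1/N)Σ|X[k]|² = 16.0000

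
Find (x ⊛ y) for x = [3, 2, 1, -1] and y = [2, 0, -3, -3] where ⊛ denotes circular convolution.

(x ⊛ y)[n] = Σ(m=0 to 3) x[m] · y[(n-m) mod 4]

Computing each output sample:
(x ⊛ y)[0] = -3
(x ⊛ y)[1] = 4
(x ⊛ y)[2] = -4
(x ⊛ y)[3] = -17

x ⊛ y = [-3, 4, -4, -17]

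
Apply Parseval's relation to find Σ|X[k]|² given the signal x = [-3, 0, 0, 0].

Parseval: Σ|x[n]|² = (1/N)Σ|X[k]|², so Σ|X[k]|² = N·Σ|x[n]|² = 4·9.0000

Σ|X[k]|² = N·Σ|x[n]|² = 4·9.0000 = 36.0000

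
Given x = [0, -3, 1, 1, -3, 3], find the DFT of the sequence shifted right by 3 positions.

Time shift by 3: X_shifted[k] = ω_6^(3k) · X[k]
Shifted x = [1, -3, 3, 0, -3, 1]

DFT(x[n-3]) = [-1, -1.7321i, 2.0000+8.6603i, 3, 2.0000-8.6603i, 1.7321i]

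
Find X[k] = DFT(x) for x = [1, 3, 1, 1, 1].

X[k] = Σ(n=0 to 4) x[n] · ω_5^(nk)
where ω_5 = e^(-2πi/5)

Computing each X[k]:
X[0] = 7
X[1] = 0.6180-1.9021i
X[2] = -1.6180-1.1756i
X[3] = -1.6180+1.1756i
X[4] = 0.6180+1.9021i

X = [7, 0.6180-1.9021i, -1.6180-1.1756i, -1.6180+1.1756i, 0.6180+1.9021i]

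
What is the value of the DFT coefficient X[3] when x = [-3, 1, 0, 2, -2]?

X[3] = Σ(n=0 to 4) x[n] · ω_5^(3n) where ω_5 = e^(-2πi/5)
= (-3)·ω_5^0 + (1)·ω_5^3 + (0)·ω_5^6 + (2)·ω_5^9 + (-2)·ω_5^12

X[3] = -1.5729+3.6655i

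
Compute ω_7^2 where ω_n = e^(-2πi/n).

ω_7^2 = e^(-2πi·2/7)
= cos(-2π·2/7) + i·sin(-2π·2/7)
= cos(-4π/7) + i·sin(-4π/7)

ω_7^2 = cos(-4π/7) + i·sin(-4π/7) = -0.2225-0.9749i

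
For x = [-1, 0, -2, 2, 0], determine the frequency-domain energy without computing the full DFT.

Parseval: Σ|x[n]|² = (1/N)Σ|X[k]|², so Σ|X[k]|² = N·Σ|x[n]|² = 5·9.0000

Σ|X[k]|² = N·Σ|x[n]|² = 5·9.0000 = 45.0000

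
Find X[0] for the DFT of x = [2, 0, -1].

X[0] = Σ(n=0 to 2) x[n] · ω_3^0 = Σ x[n]
= (2) + (0) + (-1)

X[0] = 1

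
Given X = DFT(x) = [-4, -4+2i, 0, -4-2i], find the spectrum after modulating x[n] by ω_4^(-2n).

Modulation property: DFT(ω_4^(-2n)·x[n]) = X[(k-2) mod 4], so circularly shift X by 2 positions.

X[k-2] = [0, -4-2i, -4, -4+2i]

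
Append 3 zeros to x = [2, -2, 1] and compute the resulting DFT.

Original 3-point DFT: [1, 2.5000+2.5981i, 2.5000-2.5981i]
Zero-padded 6-point DFT provides frequency interpolation.

DFT_6([x, 0, ...]) = [1, 0.5000+0.8660i, 2.5000+2.5981i, 5, 2.5000-2.5981i, 0.5000-0.8660i]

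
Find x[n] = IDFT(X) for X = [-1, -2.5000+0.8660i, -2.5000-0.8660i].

x[n] = (1/3) Σ(k=0 to 2) X[k] · e^(2πikn/3)

Computing each x[n]:
x[0] = -2
x[1] = 0
x[2] = 1

x = [-2, 0, 1]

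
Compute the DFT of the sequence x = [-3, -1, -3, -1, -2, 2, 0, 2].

X[k] = Σ(n=0 to 7) x[n] · ω_8^(nk)
where ω_8 = e^(-2πi/8)

Computing each X[k]:
X[0] = -6
X[1] = -1.0000+7.2426i
X[2] = -2
X[3] = -1.0000+1.2426i
X[4] = -10
X[5] = -1.0000-1.2426i
X[6] = -2
X[7] = -1.0000-7.2426i

X = [-6, -1.0000+7.2426i, -2, -1.0000+1.2426i, -10, -1.0000-1.2426i, -2, -1.0000-7.2426i]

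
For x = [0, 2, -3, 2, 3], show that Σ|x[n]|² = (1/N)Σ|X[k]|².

Time domain:
Σ|x[n]|² = |0|² + |2|² + |-3|² + |2|² + |3|² = 26.0000

Frequency domain:
(1/5)Σ|X[k]|² = (1/5)(|4|² + |2.3541+3.8900i|² + |-4.3541-4.1675i|² + |-4.3541+4.1675i|² + |2.3541-3.8900i|²) = (1/5)·130.0000 = 26.0000

Both sides agree, confirming Parseval's theorem.

Σ|x[n]|² = (1/N)Σ|X[k]|² = 26.0000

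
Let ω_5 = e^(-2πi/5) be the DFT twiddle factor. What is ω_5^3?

ω_5^3 = e^(-2πi·3/5)
= cos(-2π·3/5) + i·sin(-2π·3/5)
= cos(-6π/5) + i·sin(-6π/5)

ω_5^3 = cos(-6π/5) + i·sin(-6π/5) = -0.8090+0.5878i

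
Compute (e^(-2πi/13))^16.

Since ω_13^13 = 1, powers reduce modulo 13.
16 mod 13 = 3
So ω_13^16 = ω_13^3 = e^(-2πi·3/13)

ω_13^16 = ω_13^3 = 0.1205-0.9927i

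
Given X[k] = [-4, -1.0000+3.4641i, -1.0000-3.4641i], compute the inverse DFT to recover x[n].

x[n] = (1/3) Σ(k=0 to 2) X[k] · e^(2πikn/3)

Computing each x[n]:
x[0] = -2
x[1] = -3
x[2] = 1

x = [-2, -3, 1]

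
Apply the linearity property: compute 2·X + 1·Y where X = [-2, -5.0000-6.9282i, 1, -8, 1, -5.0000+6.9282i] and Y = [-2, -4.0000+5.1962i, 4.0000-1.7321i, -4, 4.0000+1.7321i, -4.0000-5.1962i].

By linearity: DFT(2x + 1y) = 2·DFT(x) + 1·DFT(y)
= 2·[-2, -5.0000-6.9282i, 1, -8, 1, -5.0000+6.9282i] + 1·[-2, -4.0000+5.1962i, 4.0000-1.7321i, -4, 4.0000+1.7321i, -4.0000-5.1962i]

Computing element-wise:
Z[0] = 2·(-2) + 1·(-2) = -6
Z[1] = 2·(-5.0000-6.9282i) + 1·(-4.0000+5.1962i) = -14.0000-8.6602i
Z[2] = 2·(1) + 1·(4.0000-1.7321i) = 6.0000-1.7321i
Z[3] = 2·(-8) + 1·(-4) = -20
Z[4] = 2·(1) + 1·(4.0000+1.7321i) = 6.0000+1.7321i
Z[5] = 2·(-5.0000+6.9282i) + 1·(-4.0000-5.1962i) = -14.0000+8.6602i

DFT(2x + 1y) = 2·X + 1·Y = [-6, -14.0000-8.6602i, 6.0000-1.7321i, -20, 6.0000+1.7321i, -14.0000+8.6602i]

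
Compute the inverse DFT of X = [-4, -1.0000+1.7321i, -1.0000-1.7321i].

x[n] = (1/3) Σ(k=0 to 2) X[k] · e^(2πikn/3)

Computing each x[n]:
x[0] = -2
x[1] = -2
x[2] = 0

x = [-2, -2, 0]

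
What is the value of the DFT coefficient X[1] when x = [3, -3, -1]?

X[1] = Σ(n=0 to 2) x[n] · ω_3^(1n) where ω_3 = e^(-2πi/3)
= (3)·ω_3^0 + (-3)·ω_3^1 + (-1)·ω_3^2

X[1] = 5.0000+1.7321i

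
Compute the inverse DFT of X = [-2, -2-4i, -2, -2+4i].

x[n] = (1/4) Σ(k=0 to 3) X[k] · e^(2πikn/4)

Computing each x[n]:
x[0] = -2
x[1] = 2
x[2] = 0
x[3] = -2

x = [-2, 2, 0, -2]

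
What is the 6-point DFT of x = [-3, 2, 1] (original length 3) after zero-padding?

Original 3-point DFT: [0, -4.5000-0.8660i, -4.5000+0.8660i]
Zero-padded 6-point DFT provides frequency interpolation.

DFT_6([x, 0, ...]) = [0, -2.5000-2.5981i, -4.5000-0.8660i, -4, -4.5000+0.8660i, -2.5000+2.5981i]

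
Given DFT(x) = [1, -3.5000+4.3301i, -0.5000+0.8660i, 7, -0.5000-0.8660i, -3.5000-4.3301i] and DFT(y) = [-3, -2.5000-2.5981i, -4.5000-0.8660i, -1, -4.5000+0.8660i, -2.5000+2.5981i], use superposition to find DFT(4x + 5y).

By linearity: DFT(4x + 5y) = 4·DFT(x) + 5·DFT(y)
= 4·[1, -3.5000+4.3301i, -0.5000+0.8660i, 7, -0.5000-0.8660i, -3.5000-4.3301i] + 5·[-3, -2.5000-2.5981i, -4.5000-0.8660i, -1, -4.5000+0.8660i, -2.5000+2.5981i]

Computing element-wise:
Z[0] = 4·(1) + 5·(-3) = -11
Z[1] = 4·(-3.5000+4.3301i) + 5·(-2.5000-2.5981i) = -26.5000+4.3299i
Z[2] = 4·(-0.5000+0.8660i) + 5·(-4.5000-0.8660i) = -24.5000-0.8660i
Z[3] = 4·(7) + 5·(-1) = 23
Z[4] = 4·(-0.5000-0.8660i) + 5·(-4.5000+0.8660i) = -24.5000+0.8660i
Z[5] = 4·(-3.5000-4.3301i) + 5·(-2.5000+2.5981i) = -26.5000-4.3299i

DFT(4x + 5y) = 4·X + 5·Y = [-11, -26.5000+4.3299i, -24.5000-0.8660i, 23, -24.5000+0.8660i, -26.5000-4.3299i]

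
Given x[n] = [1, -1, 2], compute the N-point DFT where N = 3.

X[k] = Σ(n=0 to 2) x[n] · ω_3^(nk)
where ω_3 = e^(-2πi/3)

Computing each X[k]:
X[0] = 2
X[1] = 0.5000+2.5981i
X[2] = 0.5000-2.5981i

X = [2, 0.5000+2.5981i, 0.5000-2.5981i]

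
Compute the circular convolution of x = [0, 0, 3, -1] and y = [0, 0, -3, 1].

(x ⊛ y)[n] = Σ(m=0 to 3) x[m] · y[(n-m) mod 4]

Computing each output sample:
(x ⊛ y)[0] = -9
(x ⊛ y)[1] = 6
(x ⊛ y)[2] = -1
(x ⊛ y)[3] = 0

x ⊛ y = [-9, 6, -1, 0]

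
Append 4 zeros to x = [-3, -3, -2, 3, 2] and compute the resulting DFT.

Original 5-point DFT: [-3, -4.1180+7.6942i, -1.8820-1.8164i, -1.8820+1.8164i, -4.1180-7.6942i]
Zero-padded 9-point DFT provides frequency interpolation.

DFT_9([x, 0, ...]) = [-3, -9.0248+0.6159i, -1.6095+7.5221i, 1.5000-0.8660i, -2.8657-0.8880i, -2.8657+0.8880i, 1.5000+0.8660i, -1.6095-7.5221i, -9.0248-0.6159i]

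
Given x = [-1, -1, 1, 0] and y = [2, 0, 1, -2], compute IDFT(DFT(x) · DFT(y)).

(x ⊛ y)[n] = Σ(m=0 to 3) x[m] · y[(n-m) mod 4]

Computing each output sample:
(x ⊛ y)[0] = 1
(x ⊛ y)[1] = -4
(x ⊛ y)[2] = 1
(x ⊛ y)[3] = 1

x ⊛ y = [1, -4, 1, 1]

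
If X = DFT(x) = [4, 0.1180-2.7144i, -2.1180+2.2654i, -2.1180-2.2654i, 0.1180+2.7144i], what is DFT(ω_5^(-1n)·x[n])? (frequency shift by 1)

Modulation property: DFT(ω_5^(-1n)·x[n]) = X[(k-1) mod 5], so circularly shift X by 1 positions.

X[k-1] = [0.1180+2.7144i, 4, 0.1180-2.7144i, -2.1180+2.2654i, -2.1180-2.2654i]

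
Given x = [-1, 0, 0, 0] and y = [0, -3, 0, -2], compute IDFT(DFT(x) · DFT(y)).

(x ⊛ y)[n] = Σ(m=0 to 3) x[m] · y[(n-m) mod 4]

Computing each output sample:
(x ⊛ y)[0] = 0
(x ⊛ y)[1] = 3
(x ⊛ y)[2] = 0
(x ⊛ y)[3] = 2

x ⊛ y = [0, 3, 0, 2]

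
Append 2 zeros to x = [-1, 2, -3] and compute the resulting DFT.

Original 3-point DFT: [-2, -0.5000-4.3301i, -0.5000+4.3301i]
Zero-padded 5-point DFT provides frequency interpolation.

DFT_5([x, 0, ...]) = [-2, 2.0451-0.1388i, -3.5451-4.0287i, -3.5451+4.0287i, 2.0451+0.1388i]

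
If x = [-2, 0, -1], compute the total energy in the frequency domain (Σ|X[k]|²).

Parseval: Σ|x[n]|² = (1/N)Σ|X[k]|², so Σ|X[k]|² = N·Σ|x[n]|² = 3·5.0000

Σ|X[k]|² = N·Σ|x[n]|² = 3·5.0000 = 15.0000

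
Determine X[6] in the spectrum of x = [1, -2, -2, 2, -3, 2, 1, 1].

X[6] = Σ(n=0 to 7) x[n] · ω_8^(6n) where ω_8 = e^(-2πi/8)
= (1)·ω_8^0 + (-2)·ω_8^6 + (-2)·ω_8^12 + (2)·ω_8^18 + (-3)·ω_8^24 + (2)·ω_8^30 + (1)·ω_8^36 + (1)·ω_8^42

X[6] = -1-3i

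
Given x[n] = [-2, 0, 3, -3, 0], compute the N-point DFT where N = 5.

X[k] = Σ(n=0 to 4) x[n] · ω_5^(nk)
where ω_5 = e^(-2πi/5)

Computing each X[k]:
X[0] = -2
X[1] = -2.0000-3.5267i
X[2] = -2.0000+5.7063i
X[3] = -2.0000-5.7063i
X[4] = -2.0000+3.5267i

X = [-2, -2.0000-3.5267i, -2.0000+5.7063i, -2.0000-5.7063i, -2.0000+3.5267i]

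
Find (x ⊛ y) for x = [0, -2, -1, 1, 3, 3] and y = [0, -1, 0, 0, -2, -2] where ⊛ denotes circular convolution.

(x ⊛ y)[n] = Σ(m=0 to 5) x[m] · y[(n-m) mod 6]

Computing each output sample:
(x ⊛ y)[0] = 3
(x ⊛ y)[1] = 0
(x ⊛ y)[2] = -6
(x ⊛ y)[3] = -11
(x ⊛ y)[4] = -7
(x ⊛ y)[5] = 1

x ⊛ y = [3, 0, -6, -11, -7, 1]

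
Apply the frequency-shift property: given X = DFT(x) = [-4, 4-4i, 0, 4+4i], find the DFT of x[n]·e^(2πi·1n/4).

Modulation property: DFT(ω_4^(-1n)·x[n]) = X[(k-1) mod 4], so circularly shift X by 1 positions.

X[k-1] = [4+4i, -4, 4-4i, 0]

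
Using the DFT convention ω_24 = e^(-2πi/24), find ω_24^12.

ω_24^12 = e^(-2πi·12/24)
= cos(-2π·12/24) + i·sin(-2π·12/24)
= cos(-24π/24) + i·sin(-24π/24)

ω_24^12 = cos(-24π/24) + i·sin(-24π/24) = -1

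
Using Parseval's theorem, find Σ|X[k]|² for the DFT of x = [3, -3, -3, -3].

Parseval: Σ|x[n]|² = (1/N)Σ|X[k]|², so Σ|X[k]|² = N·Σ|x[n]|² = 4·36.0000

Σ|X[k]|² = N·Σ|x[n]|² = 4·36.0000 = 144.0000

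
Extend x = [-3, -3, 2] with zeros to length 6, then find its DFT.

Original 3-point DFT: [-4, -2.5000+4.3301i, -2.5000-4.3301i]
Zero-padded 6-point DFT provides frequency interpolation.

DFT_6([x, 0, ...]) = [-4, -5.5000+0.8660i, -2.5000+4.3301i, 2, -2.5000-4.3301i, -5.5000-0.8660i]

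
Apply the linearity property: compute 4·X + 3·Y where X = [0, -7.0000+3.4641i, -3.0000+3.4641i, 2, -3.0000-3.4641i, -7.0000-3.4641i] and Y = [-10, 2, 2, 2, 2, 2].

By linearity: DFT(4x + 3y) = 4·DFT(x) + 3·DFT(y)
= 4·[0, -7.0000+3.4641i, -3.0000+3.4641i, 2, -3.0000-3.4641i, -7.0000-3.4641i] + 3·[-10, 2, 2, 2, 2, 2]

Computing element-wise:
Z[0] = 4·(0) + 3·(-10) = -30
Z[1] = 4·(-7.0000+3.4641i) + 3·(2) = -22.0000+13.8564i
Z[2] = 4·(-3.0000+3.4641i) + 3·(2) = -6.0000+13.8564i
Z[3] = 4·(2) + 3·(2) = 14
Z[4] = 4·(-3.0000-3.4641i) + 3·(2) = -6.0000-13.8564i
Z[5] = 4·(-7.0000-3.4641i) + 3·(2) = -22.0000-13.8564i

DFT(4x + 3y) = 4·X + 3·Y = [-30, -22.0000+13.8564i, -6.0000+13.8564i, 14, -6.0000-13.8564i, -22.0000-13.8564i]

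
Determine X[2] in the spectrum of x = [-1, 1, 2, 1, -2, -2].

X[2] = Σ(n=0 to 5) x[n] · ω_6^(2n) where ω_6 = e^(-2πi/6)
= (-1)·ω_6^0 + (1)·ω_6^2 + (2)·ω_6^4 + (1)·ω_6^6 + (-2)·ω_6^8 + (-2)·ω_6^10

X[2] = 0.5000+0.8660i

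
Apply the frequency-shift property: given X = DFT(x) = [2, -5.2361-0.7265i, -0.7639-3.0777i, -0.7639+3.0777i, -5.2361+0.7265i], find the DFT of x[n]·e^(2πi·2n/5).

Modulation property: DFT(ω_5^(-2n)·x[n]) = X[(k-2) mod 5], so circularly shift X by 2 positions.

X[k-2] = [-0.7639+3.0777i, -5.2361+0.7265i, 2, -5.2361-0.7265i, -0.7639-3.0777i]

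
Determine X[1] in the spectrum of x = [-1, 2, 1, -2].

X[1] = Σ(n=0 to 3) x[n] · ω_4^(1n) where ω_4 = e^(-2πi/4)
= (-1)·ω_4^0 + (2)·ω_4^1 + (1)·ω_4^2 + (-2)·ω_4^3

X[1] = -2-4i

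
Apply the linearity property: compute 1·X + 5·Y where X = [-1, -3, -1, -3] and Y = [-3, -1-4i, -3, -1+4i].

By linearity: DFT(1x + 5y) = 1·DFT(x) + 5·DFT(y)
= 1·[-1, -3, -1, -3] + 5·[-3, -1-4i, -3, -1+4i]

Computing element-wise:
Z[0] = 1·(-1) + 5·(-3) = -16
Z[1] = 1·(-3) + 5·(-1-4i) = -8-20i
Z[2] = 1·(-1) + 5·(-3) = -16
Z[3] = 1·(-3) + 5·(-1+4i) = -8+20i

DFT(1x + 5y) = 1·X + 5·Y = [-16, -8-20i, -16, -8+20i]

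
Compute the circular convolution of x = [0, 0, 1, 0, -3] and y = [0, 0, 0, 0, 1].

(x ⊛ y)[n] = Σ(m=0 to 4) x[m] · y[(n-m) mod 5]

Computing each output sample:
(x ⊛ y)[0] = 0
(x ⊛ y)[1] = 1
(x ⊛ y)[2] = 0
(x ⊛ y)[3] = -3
(x ⊛ y)[4] = 0

x ⊛ y = [0, 1, 0, -3, 0]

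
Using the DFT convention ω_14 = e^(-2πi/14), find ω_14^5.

ω_14^5 = e^(-2πi·5/14)
= cos(-2π·5/14) + i·sin(-2π·5/14)
= cos(-10π/14) + i·sin(-10π/14)

ω_14^5 = cos(-10π/14) + i·sin(-10π/14) = -0.6235-0.7818i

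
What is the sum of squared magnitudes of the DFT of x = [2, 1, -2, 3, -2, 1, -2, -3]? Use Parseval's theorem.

Parseval: Σ|x[n]|² = (1/N)Σ|X[k]|², so Σ|X[k]|² = N·Σ|x[n]|² = 8·36.0000

Σ|X[k]|² = N·Σ|x[n]|² = 8·36.0000 = 288.0000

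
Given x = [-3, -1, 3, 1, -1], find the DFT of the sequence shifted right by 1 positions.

Time shift by 1: X_shifted[k] = ω_5^(1k) · X[k]
Shifted x = [-1, -3, -1, 3, 1]

DFT(x[n-1]) = [-1, -3.2361+6.1554i, 1.2361-1.4531i, 1.2361+1.4531i, -3.2361-6.1554i]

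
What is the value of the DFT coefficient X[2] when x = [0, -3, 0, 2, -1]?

X[2] = Σ(n=0 to 4) x[n] · ω_5^(2n) where ω_5 = e^(-2πi/5)
= (0)·ω_5^0 + (-3)·ω_5^2 + (0)·ω_5^4 + (2)·ω_5^6 + (-1)·ω_5^8

X[2] = 3.8541-0.7265i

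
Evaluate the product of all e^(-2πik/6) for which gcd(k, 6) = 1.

The primitive 6th roots of unity are ω_6^k for k coprime to 6: k ∈ {1, 5}
Their product equals the constant term of the cyclotomic polynomial Φ_6(x) up to sign.
For n ≥ 3, the product of all primitive nth roots of unity is 1. (For n=1 it is 1; for n=2 it is -1.)

1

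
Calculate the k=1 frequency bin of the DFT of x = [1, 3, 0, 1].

X[1] = Σ(n=0 to 3) x[n] · ω_4^(1n) where ω_4 = e^(-2πi/4)
= (1)·ω_4^0 + (3)·ω_4^1 + (0)·ω_4^2 + (1)·ω_4^3

X[1] = 1-2i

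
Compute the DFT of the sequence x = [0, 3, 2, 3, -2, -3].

X[k] = Σ(n=0 to 5) x[n] · ω_6^(nk)
where ω_6 = e^(-2πi/6)

Computing each X[k]:
X[0] = 3
X[1] = -3.0000-8.6603i
X[2] = 3.0000-1.7321i
X[3] = -3
X[4] = 3.0000+1.7321i
X[5] = -3.0000+8.6603i

X = [3, -3.0000-8.6603i, 3.0000-1.7321i, -3, 3.0000+1.7321i, -3.0000+8.6603i]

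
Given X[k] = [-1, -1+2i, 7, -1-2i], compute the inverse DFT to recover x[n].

x[n] = (1/4) Σ(k=0 to 3) X[k] · e^(2πikn/4)

Computing each x[n]:
x[0] = 1
x[1] = -3
x[2] = 2
x[3] = -1

x = [1, -3, 2, -1]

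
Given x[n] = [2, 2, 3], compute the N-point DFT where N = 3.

X[k] = Σ(n=0 to 2) x[n] · ω_3^(nk)
where ω_3 = e^(-2πi/3)

Computing each X[k]:
X[0] = 7
X[1] = -0.5000+0.8660i
X[2] = -0.5000-0.8660i

X = [7, -0.5000+0.8660i, -0.5000-0.8660i]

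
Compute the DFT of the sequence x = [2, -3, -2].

X[k] = Σ(n=0 to 2) x[n] · ω_3^(nk)
where ω_3 = e^(-2πi/3)

Computing each X[k]:
X[0] = -3
X[1] = 4.5000+0.8660i
X[2] = 4.5000-0.8660i

X = [-3, 4.5000+0.8660i, 4.5000-0.8660i]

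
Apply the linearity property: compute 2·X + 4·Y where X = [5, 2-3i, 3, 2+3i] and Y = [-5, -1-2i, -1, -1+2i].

By linearity: DFT(2x + 4y) = 2·DFT(x) + 4·DFT(y)
= 2·[5, 2-3i, 3, 2+3i] + 4·[-5, -1-2i, -1, -1+2i]

Computing element-wise:
Z[0] = 2·(5) + 4·(-5) = -10
Z[1] = 2·(2-3i) + 4·(-1-2i) = -14i
Z[2] = 2·(3) + 4·(-1) = 2
Z[3] = 2·(2+3i) + 4·(-1+2i) = 14i

DFT(2x + 4y) = 2·X + 4·Y = [-10, -14i, 2, 14i]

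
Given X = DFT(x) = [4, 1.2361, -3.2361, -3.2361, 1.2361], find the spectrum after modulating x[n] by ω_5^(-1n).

Modulation property: DFT(ω_5^(-1n)·x[n]) = X[(k-1) mod 5], so circularly shift X by 1 positions.

X[k-1] = [1.2361, 4, 1.2361, -3.2361, -3.2361]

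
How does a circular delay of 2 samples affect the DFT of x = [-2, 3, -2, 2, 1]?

Time shift by 2: X_shifted[k] = ω_5^(2k) · X[k]
Shifted x = [2, 1, -2, 3, -2]

DFT(x[n-2]) = [2, 0.8820+0.0858i, 3.1180-6.5186i, 3.1180+6.5186i, 0.8820-0.0858i]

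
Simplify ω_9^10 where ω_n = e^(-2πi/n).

Since ω_9^9 = 1, powers reduce modulo 9.
10 mod 9 = 1
So ω_9^10 = ω_9^1 = e^(-2πi·1/9)

ω_9^10 = ω_9^1 = 0.7660-0.6428i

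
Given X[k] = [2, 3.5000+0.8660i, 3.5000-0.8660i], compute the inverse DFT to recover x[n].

x[n] = (1/3) Σ(k=0 to 2) X[k] · e^(2πikn/3)

Computing each x[n]:
x[0] = 3
x[1] = -1
x[2] = 0

x = [3, -1, 0]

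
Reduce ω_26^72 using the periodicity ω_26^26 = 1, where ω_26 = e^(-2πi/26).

Since ω_26^26 = 1, powers reduce modulo 26.
72 mod 26 = 20
So ω_26^72 = ω_26^20 = e^(-2πi·20/26)

ω_26^72 = ω_26^20 = 0.1205+0.9927i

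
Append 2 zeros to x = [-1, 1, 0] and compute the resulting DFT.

Original 3-point DFT: [0, -1.5000-0.8660i, -1.5000+0.8660i]
Zero-padded 5-point DFT provides frequency interpolation.

DFT_5([x, 0, ...]) = [0, -0.6910-0.9511i, -1.8090-0.5878i, -1.8090+0.5878i, -0.6910+0.9511i]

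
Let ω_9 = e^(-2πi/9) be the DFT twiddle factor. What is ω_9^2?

ω_9^2 = e^(-2πi·2/9)
= cos(-2π·2/9) + i·sin(-2π·2/9)
= cos(-4π/9) + i·sin(-4π/9)

ω_9^2 = cos(-4π/9) + i·sin(-4π/9) = 0.1736-0.9848i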